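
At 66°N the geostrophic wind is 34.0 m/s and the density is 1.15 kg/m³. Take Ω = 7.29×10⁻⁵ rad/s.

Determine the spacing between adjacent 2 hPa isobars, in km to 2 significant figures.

38 km

Coriolis parameter at 66°N:
f = 2Ω sin φ = 2 × 7.29×10⁻⁵ × sin 66° = 1.33×10⁻⁴ s⁻¹
Geostrophic balance rearranged: |∂P/∂n| = f ρ V_g
|∂P/∂n| = 1.33×10⁻⁴ × 1.15 × 34.0 = 5.21×10⁻³ Pa/m
Isobar spacing: Δn = ΔP/|∂P/∂n| = 200 Pa / 5.21×10⁻³ Pa/m = 38403 m ≈ 38 km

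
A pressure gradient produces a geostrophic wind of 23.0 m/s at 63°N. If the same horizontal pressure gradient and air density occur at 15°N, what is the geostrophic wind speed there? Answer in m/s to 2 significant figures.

79 m/s

With the same pressure gradient and density, V_g ∝ 1/f ∝ 1/sin φ.
V₂ = V₁ · sin φ₁ / sin φ₂ = 23.0 × sin 63° / sin 15°
V₂ = 23.0 × 0.8910/0.2588 = 79 m/s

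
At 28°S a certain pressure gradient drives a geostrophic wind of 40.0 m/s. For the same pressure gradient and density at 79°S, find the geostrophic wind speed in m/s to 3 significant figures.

19.1 m/s

With the same pressure gradient and density, V_g ∝ 1/f ∝ 1/sin φ.
V₂ = V₁ · sin φ₁ / sin φ₂ = 40.0 × sin 28° / sin 79°
V₂ = 40.0 × 0.4695/0.9816 = 19.1 m/s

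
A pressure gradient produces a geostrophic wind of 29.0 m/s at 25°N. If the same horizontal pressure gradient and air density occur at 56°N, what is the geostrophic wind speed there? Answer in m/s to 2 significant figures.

15 m/s

With the same pressure gradient and density, V_g ∝ 1/f ∝ 1/sin φ.
V₂ = V₁ · sin φ₁ / sin φ₂ = 29.0 × sin 25° / sin 56°
V₂ = 29.0 × 0.4226/0.8290 = 15 m/s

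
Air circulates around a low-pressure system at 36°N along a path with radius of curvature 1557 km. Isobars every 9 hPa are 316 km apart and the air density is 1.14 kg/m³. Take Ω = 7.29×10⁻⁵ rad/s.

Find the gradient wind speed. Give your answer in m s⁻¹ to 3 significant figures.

24.6 m s⁻¹

Coriolis parameter at 36°N:
f = 2Ω sin φ = 2 × 7.29×10⁻⁵ × sin 36° = 8.57×10⁻⁵ s⁻¹
Pressure gradient: |∂P/∂n| = 900 Pa / 316000 m = 2.85×10⁻³ Pa/m
Geostrophic speed: V_g = |∂P/∂n|/(fρ) = 2.85×10⁻³/(8.57×10⁻⁵ × 1.14) = 29.2 m/s
Around a low, centrifugal force acts outward with Coriolis, so pressure-gradient force balances both:
(1/ρ)|∂P/∂n| = fV + V²/R  →  V² + fR·V − fR·V_g = 0
With fR = 8.57×10⁻⁵ × 1557×10³ m = 133 m/s:
V = [−fR + √((fR)² + 4 fR V_g)]/2 = [−133 + √(133² + 4×133×29.2)]/2 = 24.6 m/s
Subgeostrophic (V < V_g = 29.2 m/s), as expected around a low.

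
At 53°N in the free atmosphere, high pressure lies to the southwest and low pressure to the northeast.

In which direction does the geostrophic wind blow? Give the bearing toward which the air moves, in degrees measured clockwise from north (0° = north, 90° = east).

135°

The pressure-gradient force points toward the northeast (bearing 045°).
Geostrophic balance: in the Northern Hemisphere the Coriolis force deflects motion to the right, so the geostrophic wind blows 90° to the right of the pressure-gradient force (low pressure on the left).
Rotating 045° by 90° clockwise gives 135° — the wind blows toward the southeast.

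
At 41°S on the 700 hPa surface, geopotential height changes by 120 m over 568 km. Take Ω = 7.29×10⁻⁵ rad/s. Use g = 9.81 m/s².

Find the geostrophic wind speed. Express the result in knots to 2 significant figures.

Coriolis parameter at 41°S:
f = 2Ω sin φ = 2 × 7.29×10⁻⁵ × sin 41° = 9.57×10⁻⁵ s⁻¹
Height gradient: |∂Z/∂n| = 120 m / 568000 m = 2.11×10⁻⁴
On a pressure surface, geostrophic balance gives V_g = (g/f)|∂Z/∂n|:
V_g = 9.81 × 2.11×10⁻⁴ / 9.57×10⁻⁵ = 21.7 m/s
Converting: 21.7 m/s × 1.944 = 42 knots

42 knots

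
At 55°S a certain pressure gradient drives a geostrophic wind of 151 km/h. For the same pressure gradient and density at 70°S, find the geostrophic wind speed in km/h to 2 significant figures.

130 km/h

With the same pressure gradient and density, V_g ∝ 1/f ∝ 1/sin φ.
V₂ = V₁ · sin φ₁ / sin φ₂ = 151 × sin 55° / sin 70°
V₂ = 151 × 0.8192/0.9397 = 130 km/h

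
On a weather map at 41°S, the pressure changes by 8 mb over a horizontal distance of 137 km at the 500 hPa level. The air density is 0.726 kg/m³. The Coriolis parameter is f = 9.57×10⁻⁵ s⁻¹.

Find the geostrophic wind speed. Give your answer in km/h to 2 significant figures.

300 km/h

Pressure gradient: |∂P/∂n| = 800 Pa / 137000 m = 5.84×10⁻³ Pa/m
Geostrophic balance (pressure-gradient force = Coriolis force):
V_g = (1/(fρ)) |∂P/∂n| = 5.84×10⁻³ / (9.57×10⁻⁵ × 0.726) = 84.0 m/s
Converting: 84.0 m/s × 3.6 = 300 km/h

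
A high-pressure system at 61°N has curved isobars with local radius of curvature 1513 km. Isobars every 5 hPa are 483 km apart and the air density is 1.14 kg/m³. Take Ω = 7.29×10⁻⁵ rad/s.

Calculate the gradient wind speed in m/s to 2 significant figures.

Coriolis parameter at 61°N:
f = 2Ω sin φ = 2 × 7.29×10⁻⁵ × sin 61° = 1.28×10⁻⁴ s⁻¹
Pressure gradient: |∂P/∂n| = 500 Pa / 483000 m = 1.04×10⁻³ Pa/m
Geostrophic speed: V_g = |∂P/∂n|/(fρ) = 1.04×10⁻³/(1.28×10⁻⁴ × 1.14) = 7.12 m/s
Around a high, pressure-gradient force acts outward with centrifugal, so Coriolis balances both:
fV = (1/ρ)|∂P/∂n| + V²/R  →  V² − fR·V + fR·V_g = 0
With fR = 1.28×10⁻⁴ × 1513×10³ m = 193 m/s:
V = [fR − √((fR)² − 4 fR V_g)]/2 = [193 − √(193² − 4×193×7.12)]/2 = 7.41 m/s
Supergeostrophic (V > V_g = 7.12 m/s), as expected around a high.

7.4 m/s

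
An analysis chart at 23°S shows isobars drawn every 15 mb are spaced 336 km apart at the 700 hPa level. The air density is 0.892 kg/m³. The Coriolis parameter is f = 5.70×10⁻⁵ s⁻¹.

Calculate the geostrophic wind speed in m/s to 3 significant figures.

Pressure gradient: |∂P/∂n| = 1500 Pa / 336000 m = 4.46×10⁻³ Pa/m
Geostrophic balance (pressure-gradient force = Coriolis force):
V_g = (1/(fρ)) |∂P/∂n| = 4.46×10⁻³ / (5.70×10⁻⁵ × 0.892) = 87.8 m/s

87.8 m/s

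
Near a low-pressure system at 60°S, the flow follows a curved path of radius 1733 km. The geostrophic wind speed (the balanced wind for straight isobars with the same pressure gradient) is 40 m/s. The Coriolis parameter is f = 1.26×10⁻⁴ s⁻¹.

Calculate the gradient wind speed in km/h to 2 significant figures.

Around a low, centrifugal force acts outward with Coriolis, so pressure-gradient force balances both:
(1/ρ)|∂P/∂n| = fV + V²/R  →  V² + fR·V − fR·V_g = 0
With fR = 1.26×10⁻⁴ × 1733×10³ m = 218 m/s:
V = [−fR + √((fR)² + 4 fR V_g)]/2 = [−218 + √(218² + 4×218×40)]/2 = 34.5 m/s
Subgeostrophic (V < V_g = 40 m/s), as expected around a low.
Converting: 34.5 m/s × 3.6 = 120 km/h

120 km/h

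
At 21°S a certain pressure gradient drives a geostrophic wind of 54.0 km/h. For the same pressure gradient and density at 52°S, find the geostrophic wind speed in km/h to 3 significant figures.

With the same pressure gradient and density, V_g ∝ 1/f ∝ 1/sin φ.
V₂ = V₁ · sin φ₁ / sin φ₂ = 54.0 × sin 21° / sin 52°
V₂ = 54.0 × 0.3584/0.7880 = 24.6 km/h

24.6 km/h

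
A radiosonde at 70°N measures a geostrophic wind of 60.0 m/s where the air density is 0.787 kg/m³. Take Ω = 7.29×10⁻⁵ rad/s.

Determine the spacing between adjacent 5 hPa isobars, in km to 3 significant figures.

Coriolis parameter at 70°N:
f = 2Ω sin φ = 2 × 7.29×10⁻⁵ × sin 70° = 1.37×10⁻⁴ s⁻¹
Geostrophic balance rearranged: |∂P/∂n| = f ρ V_g
|∂P/∂n| = 1.37×10⁻⁴ × 0.787 × 60.0 = 6.47×10⁻³ Pa/m
Isobar spacing: Δn = ΔP/|∂P/∂n| = 500 Pa / 6.47×10⁻³ Pa/m = 77286 m ≈ 77.3 km

77.3 km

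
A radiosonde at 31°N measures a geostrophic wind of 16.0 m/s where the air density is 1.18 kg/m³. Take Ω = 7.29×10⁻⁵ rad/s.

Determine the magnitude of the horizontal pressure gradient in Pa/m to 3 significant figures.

1.42×10⁻³ Pa/m

Coriolis parameter at 31°N:
f = 2Ω sin φ = 2 × 7.29×10⁻⁵ × sin 31° = 7.51×10⁻⁵ s⁻¹
Geostrophic balance rearranged: |∂P/∂n| = f ρ V_g
|∂P/∂n| = 7.51×10⁻⁵ × 1.18 × 16.0 = 1.42×10⁻³ Pa/m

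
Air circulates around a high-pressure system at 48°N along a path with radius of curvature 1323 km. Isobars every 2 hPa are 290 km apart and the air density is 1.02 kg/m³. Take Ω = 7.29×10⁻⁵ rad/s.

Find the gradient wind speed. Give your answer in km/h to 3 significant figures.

Coriolis parameter at 48°N:
f = 2Ω sin φ = 2 × 7.29×10⁻⁵ × sin 48° = 1.08×10⁻⁴ s⁻¹
Pressure gradient: |∂P/∂n| = 200 Pa / 290000 m = 6.90×10⁻⁴ Pa/m
Geostrophic speed: V_g = |∂P/∂n|/(fρ) = 6.90×10⁻⁴/(1.08×10⁻⁴ × 1.02) = 6.24 m/s
Around a high, pressure-gradient force acts outward with centrifugal, so Coriolis balances both:
fV = (1/ρ)|∂P/∂n| + V²/R  →  V² − fR·V + fR·V_g = 0
With fR = 1.08×10⁻⁴ × 1323×10³ m = 143 m/s:
V = [fR − √((fR)² − 4 fR V_g)]/2 = [143 − √(143² − 4×143×6.24)]/2 = 6.54 m/s
Supergeostrophic (V > V_g = 6.24 m/s), as expected around a high.
Converting: 6.54 m/s × 3.6 = 23.5 km/h

23.5 km/h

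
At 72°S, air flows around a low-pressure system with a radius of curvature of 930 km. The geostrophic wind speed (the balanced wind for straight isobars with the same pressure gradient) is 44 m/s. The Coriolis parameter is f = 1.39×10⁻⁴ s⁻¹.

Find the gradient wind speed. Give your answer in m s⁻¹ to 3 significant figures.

Around a low, centrifugal force acts outward with Coriolis, so pressure-gradient force balances both:
(1/ρ)|∂P/∂n| = fV + V²/R  →  V² + fR·V − fR·V_g = 0
With fR = 1.39×10⁻⁴ × 930×10³ m = 129 m/s:
V = [−fR + √((fR)² + 4 fR V_g)]/2 = [−129 + √(129² + 4×129×44)]/2 = 34.7 m/s
Subgeostrophic (V < V_g = 44 m/s), as expected around a low.

34.7 m s⁻¹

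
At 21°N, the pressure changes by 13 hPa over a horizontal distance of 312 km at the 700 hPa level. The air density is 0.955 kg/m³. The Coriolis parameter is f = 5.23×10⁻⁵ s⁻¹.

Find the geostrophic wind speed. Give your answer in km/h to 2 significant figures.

Pressure gradient: |∂P/∂n| = 1300 Pa / 312000 m = 4.17×10⁻³ Pa/m
Geostrophic balance (pressure-gradient force = Coriolis force):
V_g = (1/(fρ)) |∂P/∂n| = 4.17×10⁻³ / (5.23×10⁻⁵ × 0.955) = 83.4 m/s
Converting: 83.4 m/s × 3.6 = 300 km/h

300 km/h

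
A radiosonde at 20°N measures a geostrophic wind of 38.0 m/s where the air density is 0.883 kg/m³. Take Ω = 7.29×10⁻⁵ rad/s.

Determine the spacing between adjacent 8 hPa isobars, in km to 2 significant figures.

Coriolis parameter at 20°N:
f = 2Ω sin φ = 2 × 7.29×10⁻⁵ × sin 20° = 4.99×10⁻⁵ s⁻¹
Geostrophic balance rearranged: |∂P/∂n| = f ρ V_g
|∂P/∂n| = 4.99×10⁻⁵ × 0.883 × 38.0 = 1.67×10⁻³ Pa/m
Isobar spacing: Δn = ΔP/|∂P/∂n| = 800 Pa / 1.67×10⁻³ Pa/m = 478120 m ≈ 480 km

480 km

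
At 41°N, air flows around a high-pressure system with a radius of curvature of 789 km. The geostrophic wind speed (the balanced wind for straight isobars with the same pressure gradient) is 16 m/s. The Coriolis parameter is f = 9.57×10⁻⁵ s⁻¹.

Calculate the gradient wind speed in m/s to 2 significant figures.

Around a high, pressure-gradient force acts outward with centrifugal, so Coriolis balances both:
fV = (1/ρ)|∂P/∂n| + V²/R  →  V² − fR·V + fR·V_g = 0
With fR = 9.57×10⁻⁵ × 789×10³ m = 75.5 m/s:
V = [fR − √((fR)² − 4 fR V_g)]/2 = [75.5 − √(75.5² − 4×75.5×16)]/2 = 23 m/s
Supergeostrophic (V > V_g = 16 m/s), as expected around a high.

23 m/s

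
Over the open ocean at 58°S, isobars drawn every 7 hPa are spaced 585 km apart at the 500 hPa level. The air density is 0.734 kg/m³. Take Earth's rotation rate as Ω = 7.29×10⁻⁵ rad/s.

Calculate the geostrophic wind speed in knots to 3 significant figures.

Coriolis parameter at 58°S:
f = 2Ω sin φ = 2 × 7.29×10⁻⁵ × sin 58° = 1.24×10⁻⁴ s⁻¹
Pressure gradient: |∂P/∂n| = 700 Pa / 585000 m = 1.20×10⁻³ Pa/m
Geostrophic balance (pressure-gradient force = Coriolis force):
V_g = (1/(fρ)) |∂P/∂n| = 1.20×10⁻³ / (1.24×10⁻⁴ × 0.734) = 13.2 m/s
Converting: 13.2 m/s × 1.944 = 25.6 knots

25.6 knots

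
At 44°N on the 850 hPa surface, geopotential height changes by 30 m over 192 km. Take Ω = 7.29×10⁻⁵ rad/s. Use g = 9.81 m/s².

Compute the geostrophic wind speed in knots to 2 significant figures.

29 knots

Coriolis parameter at 44°N:
f = 2Ω sin φ = 2 × 7.29×10⁻⁵ × sin 44° = 1.01×10⁻⁴ s⁻¹
Height gradient: |∂Z/∂n| = 30 m / 192000 m = 1.56×10⁻⁴
On a pressure surface, geostrophic balance gives V_g = (g/f)|∂Z/∂n|:
V_g = 9.81 × 1.56×10⁻⁴ / 1.01×10⁻⁴ = 15.1 m/s
Converting: 15.1 m/s × 1.944 = 29 knots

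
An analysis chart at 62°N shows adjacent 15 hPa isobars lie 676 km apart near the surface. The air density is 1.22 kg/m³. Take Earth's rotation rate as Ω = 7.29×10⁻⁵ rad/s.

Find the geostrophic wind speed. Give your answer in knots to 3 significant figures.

27.5 knots

Coriolis parameter at 62°N:
f = 2Ω sin φ = 2 × 7.29×10⁻⁵ × sin 62° = 1.29×10⁻⁴ s⁻¹
Pressure gradient: |∂P/∂n| = 1500 Pa / 676000 m = 2.22×10⁻³ Pa/m
Geostrophic balance (pressure-gradient force = Coriolis force):
V_g = (1/(fρ)) |∂P/∂n| = 2.22×10⁻³ / (1.29×10⁻⁴ × 1.22) = 14.1 m/s
Converting: 14.1 m/s × 1.944 = 27.5 knots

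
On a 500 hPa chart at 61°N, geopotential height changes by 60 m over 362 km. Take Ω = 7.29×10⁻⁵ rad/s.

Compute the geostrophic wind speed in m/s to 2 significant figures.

Coriolis parameter at 61°N:
f = 2Ω sin φ = 2 × 7.29×10⁻⁵ × sin 61° = 1.28×10⁻⁴ s⁻¹
Height gradient: |∂Z/∂n| = 60 m / 362000 m = 1.66×10⁻⁴
On a pressure surface, geostrophic balance gives V_g = (g/f)|∂Z/∂n|:
V_g = 9.81 × 1.66×10⁻⁴ / 1.28×10⁻⁴ = 12.8 m/s

13 m/s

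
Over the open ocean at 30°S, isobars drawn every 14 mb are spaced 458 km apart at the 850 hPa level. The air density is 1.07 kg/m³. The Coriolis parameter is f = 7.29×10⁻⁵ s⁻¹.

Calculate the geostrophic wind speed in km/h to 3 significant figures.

141 km/h

Pressure gradient: |∂P/∂n| = 1400 Pa / 458000 m = 3.06×10⁻³ Pa/m
Geostrophic balance (pressure-gradient force = Coriolis force):
V_g = (1/(fρ)) |∂P/∂n| = 3.06×10⁻³ / (7.29×10⁻⁵ × 1.07) = 39.2 m/s
Converting: 39.2 m/s × 3.6 = 141 km/h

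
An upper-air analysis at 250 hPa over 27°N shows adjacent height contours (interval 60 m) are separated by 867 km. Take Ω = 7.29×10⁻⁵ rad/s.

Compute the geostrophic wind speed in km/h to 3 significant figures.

Coriolis parameter at 27°N:
f = 2Ω sin φ = 2 × 7.29×10⁻⁵ × sin 27° = 6.62×10⁻⁵ s⁻¹
Height gradient: |∂Z/∂n| = 60 m / 867000 m = 6.92×10⁻⁵
On a pressure surface, geostrophic balance gives V_g = (g/f)|∂Z/∂n|:
V_g = 9.81 × 6.92×10⁻⁵ / 6.62×10⁻⁵ = 10.3 m/s
Converting: 10.3 m/s × 3.6 = 36.9 km/h

36.9 km/h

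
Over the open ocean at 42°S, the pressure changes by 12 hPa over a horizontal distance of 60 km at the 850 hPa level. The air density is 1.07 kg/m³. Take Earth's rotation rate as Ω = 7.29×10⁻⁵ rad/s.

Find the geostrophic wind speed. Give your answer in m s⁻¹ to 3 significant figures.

192 m s⁻¹

Coriolis parameter at 42°S:
f = 2Ω sin φ = 2 × 7.29×10⁻⁵ × sin 42° = 9.76×10⁻⁵ s⁻¹
Pressure gradient: |∂P/∂n| = 1200 Pa / 60000 m = 2.00×10⁻² Pa/m
Geostrophic balance (pressure-gradient force = Coriolis force):
V_g = (1/(fρ)) |∂P/∂n| = 2.00×10⁻² / (9.76×10⁻⁵ × 1.07) = 192 m/s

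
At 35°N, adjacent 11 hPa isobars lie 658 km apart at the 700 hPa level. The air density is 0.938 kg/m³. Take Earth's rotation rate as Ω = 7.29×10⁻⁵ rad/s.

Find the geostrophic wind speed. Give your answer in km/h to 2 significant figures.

77 km/h

Coriolis parameter at 35°N:
f = 2Ω sin φ = 2 × 7.29×10⁻⁵ × sin 35° = 8.36×10⁻⁵ s⁻¹
Pressure gradient: |∂P/∂n| = 1100 Pa / 658000 m = 1.67×10⁻³ Pa/m
Geostrophic balance (pressure-gradient force = Coriolis force):
V_g = (1/(fρ)) |∂P/∂n| = 1.67×10⁻³ / (8.36×10⁻⁵ × 0.938) = 21.3 m/s
Converting: 21.3 m/s × 3.6 = 77 km/h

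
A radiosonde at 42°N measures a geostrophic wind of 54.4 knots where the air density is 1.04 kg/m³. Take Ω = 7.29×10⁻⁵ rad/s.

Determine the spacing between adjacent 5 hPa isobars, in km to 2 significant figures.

Coriolis parameter at 42°N:
f = 2Ω sin φ = 2 × 7.29×10⁻⁵ × sin 42° = 9.76×10⁻⁵ s⁻¹
Wind speed in SI: 54.4 knots = 28.0 m/s
Geostrophic balance rearranged: |∂P/∂n| = f ρ V_g
|∂P/∂n| = 9.76×10⁻⁵ × 1.04 × 28.0 = 2.84×10⁻³ Pa/m
Isobar spacing: Δn = ΔP/|∂P/∂n| = 500 Pa / 2.84×10⁻³ Pa/m = 176089 m ≈ 180 km

180 km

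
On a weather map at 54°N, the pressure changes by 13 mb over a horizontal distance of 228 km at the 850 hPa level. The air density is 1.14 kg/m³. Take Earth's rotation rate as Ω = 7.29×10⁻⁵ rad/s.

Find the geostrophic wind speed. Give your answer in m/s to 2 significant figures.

42 m/s

Coriolis parameter at 54°N:
f = 2Ω sin φ = 2 × 7.29×10⁻⁵ × sin 54° = 1.18×10⁻⁴ s⁻¹
Pressure gradient: |∂P/∂n| = 1300 Pa / 228000 m = 5.70×10⁻³ Pa/m
Geostrophic balance (pressure-gradient force = Coriolis force):
V_g = (1/(fρ)) |∂P/∂n| = 5.70×10⁻³ / (1.18×10⁻⁴ × 1.14) = 42.4 m/s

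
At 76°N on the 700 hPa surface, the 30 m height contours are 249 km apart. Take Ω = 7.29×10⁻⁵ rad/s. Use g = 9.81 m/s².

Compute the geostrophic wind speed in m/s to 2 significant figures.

8.4 m/s

Coriolis parameter at 76°N:
f = 2Ω sin φ = 2 × 7.29×10⁻⁵ × sin 76° = 1.41×10⁻⁴ s⁻¹
Height gradient: |∂Z/∂n| = 30 m / 249000 m = 1.20×10⁻⁴
On a pressure surface, geostrophic balance gives V_g = (g/f)|∂Z/∂n|:
V_g = 9.81 × 1.20×10⁻⁴ / 1.41×10⁻⁴ = 8.35 m/s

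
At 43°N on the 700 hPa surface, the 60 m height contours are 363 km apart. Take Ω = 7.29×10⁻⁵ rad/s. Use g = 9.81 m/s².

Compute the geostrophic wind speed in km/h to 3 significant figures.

Coriolis parameter at 43°N:
f = 2Ω sin φ = 2 × 7.29×10⁻⁵ × sin 43° = 9.94×10⁻⁵ s⁻¹
Height gradient: |∂Z/∂n| = 60 m / 363000 m = 1.65×10⁻⁴
On a pressure surface, geostrophic balance gives V_g = (g/f)|∂Z/∂n|:
V_g = 9.81 × 1.65×10⁻⁴ / 9.94×10⁻⁵ = 16.3 m/s
Converting: 16.3 m/s × 3.6 = 58.7 km/h

58.7 km/h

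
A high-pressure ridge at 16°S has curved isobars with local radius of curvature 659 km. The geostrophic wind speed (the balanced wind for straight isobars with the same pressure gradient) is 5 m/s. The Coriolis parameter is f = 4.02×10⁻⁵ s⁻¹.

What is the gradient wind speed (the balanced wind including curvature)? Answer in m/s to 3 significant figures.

Around a high, pressure-gradient force acts outward with centrifugal, so Coriolis balances both:
fV = (1/ρ)|∂P/∂n| + V²/R  →  V² − fR·V + fR·V_g = 0
With fR = 4.02×10⁻⁵ × 659×10³ m = 26.5 m/s:
V = [fR − √((fR)² − 4 fR V_g)]/2 = [26.5 − √(26.5² − 4×26.5×5)]/2 = 6.69 m/s
Supergeostrophic (V > V_g = 5 m/s), as expected around a high.

6.69 m/s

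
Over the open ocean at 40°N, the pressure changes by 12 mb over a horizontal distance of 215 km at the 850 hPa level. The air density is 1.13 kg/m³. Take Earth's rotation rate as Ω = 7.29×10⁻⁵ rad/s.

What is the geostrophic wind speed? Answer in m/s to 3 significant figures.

52.7 m/s

Coriolis parameter at 40°N:
f = 2Ω sin φ = 2 × 7.29×10⁻⁵ × sin 40° = 9.37×10⁻⁵ s⁻¹
Pressure gradient: |∂P/∂n| = 1200 Pa / 215000 m = 5.58×10⁻³ Pa/m
Geostrophic balance (pressure-gradient force = Coriolis force):
V_g = (1/(fρ)) |∂P/∂n| = 5.58×10⁻³ / (9.37×10⁻⁵ × 1.13) = 52.7 m/s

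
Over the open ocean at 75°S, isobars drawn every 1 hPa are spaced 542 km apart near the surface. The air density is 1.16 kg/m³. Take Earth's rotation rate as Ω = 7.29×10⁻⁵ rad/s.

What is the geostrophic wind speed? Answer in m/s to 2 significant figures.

Coriolis parameter at 75°S:
f = 2Ω sin φ = 2 × 7.29×10⁻⁵ × sin 75° = 1.41×10⁻⁴ s⁻¹
Pressure gradient: |∂P/∂n| = 100 Pa / 542000 m = 1.85×10⁻⁴ Pa/m
Geostrophic balance (pressure-gradient force = Coriolis force):
V_g = (1/(fρ)) |∂P/∂n| = 1.85×10⁻⁴ / (1.41×10⁻⁴ × 1.16) = 1.13 m/s

1.1 m/s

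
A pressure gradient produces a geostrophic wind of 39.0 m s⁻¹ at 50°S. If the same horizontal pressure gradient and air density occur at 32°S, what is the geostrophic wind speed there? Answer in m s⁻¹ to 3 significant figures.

56.4 m s⁻¹

With the same pressure gradient and density, V_g ∝ 1/f ∝ 1/sin φ.
V₂ = V₁ · sin φ₁ / sin φ₂ = 39.0 × sin 50° / sin 32°
V₂ = 39.0 × 0.7660/0.5299 = 56.4 m s⁻¹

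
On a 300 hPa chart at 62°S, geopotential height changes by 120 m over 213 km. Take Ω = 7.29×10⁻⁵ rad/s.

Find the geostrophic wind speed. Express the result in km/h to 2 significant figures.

150 km/h

Coriolis parameter at 62°S:
f = 2Ω sin φ = 2 × 7.29×10⁻⁵ × sin 62° = 1.29×10⁻⁴ s⁻¹
Height gradient: |∂Z/∂n| = 120 m / 213000 m = 5.63×10⁻⁴
On a pressure surface, geostrophic balance gives V_g = (g/f)|∂Z/∂n|:
V_g = 9.81 × 5.63×10⁻⁴ / 1.29×10⁻⁴ = 42.9 m/s
Converting: 42.9 m/s × 3.6 = 150 km/h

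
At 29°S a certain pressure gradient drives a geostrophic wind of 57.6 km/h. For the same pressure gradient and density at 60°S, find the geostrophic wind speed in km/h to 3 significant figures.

With the same pressure gradient and density, V_g ∝ 1/f ∝ 1/sin φ.
V₂ = V₁ · sin φ₁ / sin φ₂ = 57.6 × sin 29° / sin 60°
V₂ = 57.6 × 0.4848/0.8660 = 32.2 km/h

32.2 km/h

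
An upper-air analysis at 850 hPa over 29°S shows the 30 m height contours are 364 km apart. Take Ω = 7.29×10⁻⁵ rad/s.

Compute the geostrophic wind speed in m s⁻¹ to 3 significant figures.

Coriolis parameter at 29°S:
f = 2Ω sin φ = 2 × 7.29×10⁻⁵ × sin 29° = 7.07×10⁻⁵ s⁻¹
Height gradient: |∂Z/∂n| = 30 m / 364000 m = 8.24×10⁻⁵
On a pressure surface, geostrophic balance gives V_g = (g/f)|∂Z/∂n|:
V_g = 9.81 × 8.24×10⁻⁵ / 7.07×10⁻⁵ = 11.4 m/s

11.4 m s⁻¹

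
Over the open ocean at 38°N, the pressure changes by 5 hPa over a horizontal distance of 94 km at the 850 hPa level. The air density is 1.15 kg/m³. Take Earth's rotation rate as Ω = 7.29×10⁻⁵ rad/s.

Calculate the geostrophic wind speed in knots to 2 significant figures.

100 knots

Coriolis parameter at 38°N:
f = 2Ω sin φ = 2 × 7.29×10⁻⁵ × sin 38° = 8.98×10⁻⁵ s⁻¹
Pressure gradient: |∂P/∂n| = 500 Pa / 94000 m = 5.32×10⁻³ Pa/m
Geostrophic balance (pressure-gradient force = Coriolis force):
V_g = (1/(fρ)) |∂P/∂n| = 5.32×10⁻³ / (8.98×10⁻⁵ × 1.15) = 51.5 m/s
Converting: 51.5 m/s × 1.944 = 100 knots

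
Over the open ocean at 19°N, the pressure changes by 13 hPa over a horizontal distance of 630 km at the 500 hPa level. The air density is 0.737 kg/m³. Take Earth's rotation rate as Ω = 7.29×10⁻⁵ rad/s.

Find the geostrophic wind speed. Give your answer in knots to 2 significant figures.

110 knots

Coriolis parameter at 19°N:
f = 2Ω sin φ = 2 × 7.29×10⁻⁵ × sin 19° = 4.75×10⁻⁵ s⁻¹
Pressure gradient: |∂P/∂n| = 1300 Pa / 630000 m = 2.06×10⁻³ Pa/m
Geostrophic balance (pressure-gradient force = Coriolis force):
V_g = (1/(fρ)) |∂P/∂n| = 2.06×10⁻³ / (4.75×10⁻⁵ × 0.737) = 59.0 m/s
Converting: 59.0 m/s × 1.944 = 110 knots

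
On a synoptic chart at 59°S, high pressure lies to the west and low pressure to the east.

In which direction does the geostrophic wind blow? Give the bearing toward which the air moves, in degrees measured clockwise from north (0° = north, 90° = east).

000°

The pressure-gradient force points toward the east (bearing 090°).
Geostrophic balance: in the Southern Hemisphere the Coriolis force deflects motion to the left, so the geostrophic wind blows 90° to the left of the pressure-gradient force (low pressure on the right).
Rotating 090° by 90° counterclockwise gives 000° — the wind blows toward the north.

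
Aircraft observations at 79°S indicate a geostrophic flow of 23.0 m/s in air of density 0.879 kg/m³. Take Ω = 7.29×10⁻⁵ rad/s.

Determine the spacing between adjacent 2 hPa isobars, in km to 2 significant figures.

69 km

Coriolis parameter at 79°S:
f = 2Ω sin φ = 2 × 7.29×10⁻⁵ × sin 79° = 1.43×10⁻⁴ s⁻¹
Geostrophic balance rearranged: |∂P/∂n| = f ρ V_g
|∂P/∂n| = 1.43×10⁻⁴ × 0.879 × 23.0 = 2.89×10⁻³ Pa/m
Isobar spacing: Δn = ΔP/|∂P/∂n| = 200 Pa / 2.89×10⁻³ Pa/m = 69121 m ≈ 69 km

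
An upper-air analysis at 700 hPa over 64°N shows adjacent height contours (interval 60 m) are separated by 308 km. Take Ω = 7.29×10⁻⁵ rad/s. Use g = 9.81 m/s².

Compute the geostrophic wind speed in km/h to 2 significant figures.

52 km/h

Coriolis parameter at 64°N:
f = 2Ω sin φ = 2 × 7.29×10⁻⁵ × sin 64° = 1.31×10⁻⁴ s⁻¹
Height gradient: |∂Z/∂n| = 60 m / 308000 m = 1.95×10⁻⁴
On a pressure surface, geostrophic balance gives V_g = (g/f)|∂Z/∂n|:
V_g = 9.81 × 1.95×10⁻⁴ / 1.31×10⁻⁴ = 14.6 m/s
Converting: 14.6 m/s × 3.6 = 52 km/h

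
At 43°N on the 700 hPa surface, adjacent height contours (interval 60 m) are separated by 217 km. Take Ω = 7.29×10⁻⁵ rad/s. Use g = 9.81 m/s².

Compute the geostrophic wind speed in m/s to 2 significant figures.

27 m/s

Coriolis parameter at 43°N:
f = 2Ω sin φ = 2 × 7.29×10⁻⁵ × sin 43° = 9.94×10⁻⁵ s⁻¹
Height gradient: |∂Z/∂n| = 60 m / 217000 m = 2.76×10⁻⁴
On a pressure surface, geostrophic balance gives V_g = (g/f)|∂Z/∂n|:
V_g = 9.81 × 2.76×10⁻⁴ / 9.94×10⁻⁵ = 27.3 m/s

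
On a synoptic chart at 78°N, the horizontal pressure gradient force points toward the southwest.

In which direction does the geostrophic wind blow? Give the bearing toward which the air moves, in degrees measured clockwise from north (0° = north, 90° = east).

315°

The pressure-gradient force points toward the southwest (bearing 225°).
Geostrophic balance: in the Northern Hemisphere the Coriolis force deflects motion to the right, so the geostrophic wind blows 90° to the right of the pressure-gradient force (low pressure on the left).
Rotating 225° by 90° clockwise gives 315° — the wind blows toward the northwest.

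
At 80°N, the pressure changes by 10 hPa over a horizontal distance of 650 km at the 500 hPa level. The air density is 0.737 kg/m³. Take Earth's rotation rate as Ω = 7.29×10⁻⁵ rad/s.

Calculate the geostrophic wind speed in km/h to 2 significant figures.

52 km/h

Coriolis parameter at 80°N:
f = 2Ω sin φ = 2 × 7.29×10⁻⁵ × sin 80° = 1.44×10⁻⁴ s⁻¹
Pressure gradient: |∂P/∂n| = 1000 Pa / 650000 m = 1.54×10⁻³ Pa/m
Geostrophic balance (pressure-gradient force = Coriolis force):
V_g = (1/(fρ)) |∂P/∂n| = 1.54×10⁻³ / (1.44×10⁻⁴ × 0.737) = 14.5 m/s
Converting: 14.5 m/s × 3.6 = 52 km/h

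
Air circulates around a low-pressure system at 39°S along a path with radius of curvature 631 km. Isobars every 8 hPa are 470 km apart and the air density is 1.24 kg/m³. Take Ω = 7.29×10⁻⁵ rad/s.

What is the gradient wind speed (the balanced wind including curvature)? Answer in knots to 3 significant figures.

Coriolis parameter at 39°S:
f = 2Ω sin φ = 2 × 7.29×10⁻⁵ × sin 39° = 9.18×10⁻⁵ s⁻¹
Pressure gradient: |∂P/∂n| = 800 Pa / 470000 m = 1.70×10⁻³ Pa/m
Geostrophic speed: V_g = |∂P/∂n|/(fρ) = 1.70×10⁻³/(9.18×10⁻⁵ × 1.24) = 15.0 m/s
Around a low, centrifugal force acts outward with Coriolis, so pressure-gradient force balances both:
(1/ρ)|∂P/∂n| = fV + V²/R  →  V² + fR·V − fR·V_g = 0
With fR = 9.18×10⁻⁵ × 631×10³ m = 57.9 m/s:
V = [−fR + √((fR)² + 4 fR V_g)]/2 = [−57.9 + √(57.9² + 4×57.9×15)]/2 = 12.3 m/s
Subgeostrophic (V < V_g = 15 m/s), as expected around a low.
Converting: 12.3 m/s × 1.944 = 24.0 knots

24.0 knots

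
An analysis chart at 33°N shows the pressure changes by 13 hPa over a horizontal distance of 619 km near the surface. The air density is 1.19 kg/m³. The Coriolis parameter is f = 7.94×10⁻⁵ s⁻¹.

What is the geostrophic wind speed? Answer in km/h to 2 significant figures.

Pressure gradient: |∂P/∂n| = 1300 Pa / 619000 m = 2.10×10⁻³ Pa/m
Geostrophic balance (pressure-gradient force = Coriolis force):
V_g = (1/(fρ)) |∂P/∂n| = 2.10×10⁻³ / (7.94×10⁻⁵ × 1.19) = 22.2 m/s
Converting: 22.2 m/s × 3.6 = 80 km/h

80 km/h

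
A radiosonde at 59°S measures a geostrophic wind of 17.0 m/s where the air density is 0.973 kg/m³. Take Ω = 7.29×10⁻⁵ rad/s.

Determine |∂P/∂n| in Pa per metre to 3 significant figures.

2.07×10⁻³ Pa/m

Coriolis parameter at 59°S:
f = 2Ω sin φ = 2 × 7.29×10⁻⁵ × sin 59° = 1.25×10⁻⁴ s⁻¹
Geostrophic balance rearranged: |∂P/∂n| = f ρ V_g
|∂P/∂n| = 1.25×10⁻⁴ × 0.973 × 17.0 = 2.07×10⁻³ Pa/m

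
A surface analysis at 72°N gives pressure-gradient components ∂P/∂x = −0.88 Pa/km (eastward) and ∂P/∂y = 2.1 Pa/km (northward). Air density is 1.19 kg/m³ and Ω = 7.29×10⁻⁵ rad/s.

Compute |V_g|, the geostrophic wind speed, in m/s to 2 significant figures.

Coriolis parameter at 72°N:
f = 2Ω sin φ = 2 × 7.29×10⁻⁵ × sin 72° = 1.39×10⁻⁴ s⁻¹
Component geostrophic relations (x east, y north):
u_g = −(1/(fρ)) ∂P/∂y,  v_g = (1/(fρ)) ∂P/∂x
u_g = −(2.1×10⁻³)/(1.39×10⁻⁴ × 1.19) = −12.7 m/s;  v_g = (−0.88×10⁻³)/(1.39×10⁻⁴ × 1.19) = −5.33 m/s
|V_g| = √(u_g² + v_g²) = 13.8 m/s

14 m/s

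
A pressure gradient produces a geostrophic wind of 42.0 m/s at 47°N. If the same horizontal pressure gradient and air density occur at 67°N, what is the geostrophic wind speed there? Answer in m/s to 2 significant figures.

33 m/s

With the same pressure gradient and density, V_g ∝ 1/f ∝ 1/sin φ.
V₂ = V₁ · sin φ₁ / sin φ₂ = 42.0 × sin 47° / sin 67°
V₂ = 42.0 × 0.7314/0.9205 = 33 m/s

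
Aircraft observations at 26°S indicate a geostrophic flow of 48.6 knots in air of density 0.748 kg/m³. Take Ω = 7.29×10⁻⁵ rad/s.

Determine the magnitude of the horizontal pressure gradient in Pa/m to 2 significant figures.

Coriolis parameter at 26°S:
f = 2Ω sin φ = 2 × 7.29×10⁻⁵ × sin 26° = 6.39×10⁻⁵ s⁻¹
Wind speed in SI: 48.6 knots = 25.0 m/s
Geostrophic balance rearranged: |∂P/∂n| = f ρ V_g
|∂P/∂n| = 6.39×10⁻⁵ × 0.748 × 25.0 = 1.20×10⁻³ Pa/m

1.2×10⁻³ Pa/m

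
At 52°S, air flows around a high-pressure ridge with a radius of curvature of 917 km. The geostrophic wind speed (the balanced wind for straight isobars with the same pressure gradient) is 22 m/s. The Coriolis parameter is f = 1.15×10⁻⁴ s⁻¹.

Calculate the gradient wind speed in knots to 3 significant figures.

60.8 knots

Around a high, pressure-gradient force acts outward with centrifugal, so Coriolis balances both:
fV = (1/ρ)|∂P/∂n| + V²/R  →  V² − fR·V + fR·V_g = 0
With fR = 1.15×10⁻⁴ × 917×10³ m = 105 m/s:
V = [fR − √((fR)² − 4 fR V_g)]/2 = [105 − √(105² − 4×105×22)]/2 = 31.3 m/s
Supergeostrophic (V > V_g = 22 m/s), as expected around a high.
Converting: 31.3 m/s × 1.944 = 60.8 knots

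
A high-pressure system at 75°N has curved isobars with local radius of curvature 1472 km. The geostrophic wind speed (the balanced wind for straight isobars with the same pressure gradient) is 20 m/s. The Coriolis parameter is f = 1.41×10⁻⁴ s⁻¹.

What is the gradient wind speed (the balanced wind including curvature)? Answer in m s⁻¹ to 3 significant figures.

22.4 m s⁻¹

Around a high, pressure-gradient force acts outward with centrifugal, so Coriolis balances both:
fV = (1/ρ)|∂P/∂n| + V²/R  →  V² − fR·V + fR·V_g = 0
With fR = 1.41×10⁻⁴ × 1472×10³ m = 208 m/s:
V = [fR − √((fR)² − 4 fR V_g)]/2 = [208 − √(208² − 4×208×20)]/2 = 22.4 m/s
Supergeostrophic (V > V_g = 20 m/s), as expected around a high.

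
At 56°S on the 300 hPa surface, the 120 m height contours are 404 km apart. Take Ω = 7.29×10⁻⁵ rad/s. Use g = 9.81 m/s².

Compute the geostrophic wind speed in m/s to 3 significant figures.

Coriolis parameter at 56°S:
f = 2Ω sin φ = 2 × 7.29×10⁻⁵ × sin 56° = 1.21×10⁻⁴ s⁻¹
Height gradient: |∂Z/∂n| = 120 m / 404000 m = 2.97×10⁻⁴
On a pressure surface, geostrophic balance gives V_g = (g/f)|∂Z/∂n|:
V_g = 9.81 × 2.97×10⁻⁴ / 1.21×10⁻⁴ = 24.1 m/s

24.1 m/s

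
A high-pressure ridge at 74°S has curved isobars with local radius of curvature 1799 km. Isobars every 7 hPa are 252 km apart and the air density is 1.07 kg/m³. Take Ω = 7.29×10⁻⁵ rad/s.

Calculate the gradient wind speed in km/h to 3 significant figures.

Coriolis parameter at 74°S:
f = 2Ω sin φ = 2 × 7.29×10⁻⁵ × sin 74° = 1.40×10⁻⁴ s⁻¹
Pressure gradient: |∂P/∂n| = 700 Pa / 252000 m = 2.78×10⁻³ Pa/m
Geostrophic speed: V_g = |∂P/∂n|/(fρ) = 2.78×10⁻³/(1.40×10⁻⁴ × 1.07) = 18.5 m/s
Around a high, pressure-gradient force acts outward with centrifugal, so Coriolis balances both:
fV = (1/ρ)|∂P/∂n| + V²/R  →  V² − fR·V + fR·V_g = 0
With fR = 1.40×10⁻⁴ × 1799×10³ m = 252 m/s:
V = [fR − √((fR)² − 4 fR V_g)]/2 = [252 − √(252² − 4×252×18.5)]/2 = 20.1 m/s
Supergeostrophic (V > V_g = 18.5 m/s), as expected around a high.
Converting: 20.1 m/s × 3.6 = 72.5 km/h

72.5 km/h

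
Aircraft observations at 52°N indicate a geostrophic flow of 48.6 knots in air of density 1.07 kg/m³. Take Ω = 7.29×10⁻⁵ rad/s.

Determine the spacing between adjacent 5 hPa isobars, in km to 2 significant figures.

160 km

Coriolis parameter at 52°N:
f = 2Ω sin φ = 2 × 7.29×10⁻⁵ × sin 52° = 1.15×10⁻⁴ s⁻¹
Wind speed in SI: 48.6 knots = 25.0 m/s
Geostrophic balance rearranged: |∂P/∂n| = f ρ V_g
|∂P/∂n| = 1.15×10⁻⁴ × 1.07 × 25.0 = 3.07×10⁻³ Pa/m
Isobar spacing: Δn = ΔP/|∂P/∂n| = 500 Pa / 3.07×10⁻³ Pa/m = 162676 m ≈ 160 km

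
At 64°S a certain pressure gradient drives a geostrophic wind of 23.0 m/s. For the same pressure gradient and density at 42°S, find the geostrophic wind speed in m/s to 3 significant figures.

30.9 m/s

With the same pressure gradient and density, V_g ∝ 1/f ∝ 1/sin φ.
V₂ = V₁ · sin φ₁ / sin φ₂ = 23.0 × sin 64° / sin 42°
V₂ = 23.0 × 0.8988/0.6691 = 30.9 m/s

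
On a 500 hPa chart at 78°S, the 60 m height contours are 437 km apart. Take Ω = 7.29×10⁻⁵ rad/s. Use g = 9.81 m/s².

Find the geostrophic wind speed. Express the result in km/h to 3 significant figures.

34.0 km/h

Coriolis parameter at 78°S:
f = 2Ω sin φ = 2 × 7.29×10⁻⁵ × sin 78° = 1.43×10⁻⁴ s⁻¹
Height gradient: |∂Z/∂n| = 60 m / 437000 m = 1.37×10⁻⁴
On a pressure surface, geostrophic balance gives V_g = (g/f)|∂Z/∂n|:
V_g = 9.81 × 1.37×10⁻⁴ / 1.43×10⁻⁴ = 9.44 m/s
Converting: 9.44 m/s × 3.6 = 34.0 km/h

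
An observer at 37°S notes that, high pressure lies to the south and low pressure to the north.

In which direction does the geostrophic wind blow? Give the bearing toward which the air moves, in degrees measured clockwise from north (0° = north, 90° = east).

The pressure-gradient force points toward the north (bearing 000°).
Geostrophic balance: in the Southern Hemisphere the Coriolis force deflects motion to the left, so the geostrophic wind blows 90° to the left of the pressure-gradient force (low pressure on the right).
Rotating 000° by 90° counterclockwise gives 270° — the wind blows toward the west.

270°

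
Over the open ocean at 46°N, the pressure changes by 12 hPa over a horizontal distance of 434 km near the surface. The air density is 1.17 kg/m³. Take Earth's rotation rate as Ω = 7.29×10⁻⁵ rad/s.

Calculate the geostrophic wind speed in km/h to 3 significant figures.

Coriolis parameter at 46°N:
f = 2Ω sin φ = 2 × 7.29×10⁻⁵ × sin 46° = 1.05×10⁻⁴ s⁻¹
Pressure gradient: |∂P/∂n| = 1200 Pa / 434000 m = 2.76×10⁻³ Pa/m
Geostrophic balance (pressure-gradient force = Coriolis force):
V_g = (1/(fρ)) |∂P/∂n| = 2.76×10⁻³ / (1.05×10⁻⁴ × 1.17) = 22.5 m/s
Converting: 22.5 m/s × 3.6 = 81.1 km/h

81.1 km/h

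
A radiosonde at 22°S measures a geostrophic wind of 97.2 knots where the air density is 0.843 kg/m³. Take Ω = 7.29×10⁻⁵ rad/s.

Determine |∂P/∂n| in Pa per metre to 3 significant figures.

2.30×10⁻³ Pa/m

Coriolis parameter at 22°S:
f = 2Ω sin φ = 2 × 7.29×10⁻⁵ × sin 22° = 5.46×10⁻⁵ s⁻¹
Wind speed in SI: 97.2 knots = 50.0 m/s
Geostrophic balance rearranged: |∂P/∂n| = f ρ V_g
|∂P/∂n| = 5.46×10⁻⁵ × 0.843 × 50.0 = 2.30×10⁻³ Pa/m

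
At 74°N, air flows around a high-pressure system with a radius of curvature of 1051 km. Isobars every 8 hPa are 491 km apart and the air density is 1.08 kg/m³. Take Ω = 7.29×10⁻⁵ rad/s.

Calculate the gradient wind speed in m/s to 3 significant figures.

Coriolis parameter at 74°N:
f = 2Ω sin φ = 2 × 7.29×10⁻⁵ × sin 74° = 1.40×10⁻⁴ s⁻¹
Pressure gradient: |∂P/∂n| = 800 Pa / 491000 m = 1.63×10⁻³ Pa/m
Geostrophic speed: V_g = |∂P/∂n|/(fρ) = 1.63×10⁻³/(1.40×10⁻⁴ × 1.08) = 10.8 m/s
Around a high, pressure-gradient force acts outward with centrifugal, so Coriolis balances both:
fV = (1/ρ)|∂P/∂n| + V²/R  →  V² − fR·V + fR·V_g = 0
With fR = 1.40×10⁻⁴ × 1051×10³ m = 147 m/s:
V = [fR − √((fR)² − 4 fR V_g)]/2 = [147 − √(147² − 4×147×10.8)]/2 = 11.7 m/s
Supergeostrophic (V > V_g = 10.8 m/s), as expected around a high.

11.7 m/s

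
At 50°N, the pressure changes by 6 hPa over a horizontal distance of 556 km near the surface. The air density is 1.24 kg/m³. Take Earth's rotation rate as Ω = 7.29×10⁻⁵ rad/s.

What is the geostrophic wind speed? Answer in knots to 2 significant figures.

15 knots

Coriolis parameter at 50°N:
f = 2Ω sin φ = 2 × 7.29×10⁻⁵ × sin 50° = 1.12×10⁻⁴ s⁻¹
Pressure gradient: |∂P/∂n| = 600 Pa / 556000 m = 1.08×10⁻³ Pa/m
Geostrophic balance (pressure-gradient force = Coriolis force):
V_g = (1/(fρ)) |∂P/∂n| = 1.08×10⁻³ / (1.12×10⁻⁴ × 1.24) = 7.79 m/s
Converting: 7.79 m/s × 1.944 = 15 knots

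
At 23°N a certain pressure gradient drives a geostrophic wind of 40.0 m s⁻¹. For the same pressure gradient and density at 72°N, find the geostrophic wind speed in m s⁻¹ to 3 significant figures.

16.4 m s⁻¹

With the same pressure gradient and density, V_g ∝ 1/f ∝ 1/sin φ.
V₂ = V₁ · sin φ₁ / sin φ₂ = 40.0 × sin 23° / sin 72°
V₂ = 40.0 × 0.3907/0.9511 = 16.4 m s⁻¹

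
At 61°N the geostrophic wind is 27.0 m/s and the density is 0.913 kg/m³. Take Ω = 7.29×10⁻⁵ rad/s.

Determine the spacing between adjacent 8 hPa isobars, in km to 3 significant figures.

Coriolis parameter at 61°N:
f = 2Ω sin φ = 2 × 7.29×10⁻⁵ × sin 61° = 1.28×10⁻⁴ s⁻¹
Geostrophic balance rearranged: |∂P/∂n| = f ρ V_g
|∂P/∂n| = 1.28×10⁻⁴ × 0.913 × 27.0 = 3.14×10⁻³ Pa/m
Isobar spacing: Δn = ΔP/|∂P/∂n| = 800 Pa / 3.14×10⁻³ Pa/m = 254495 m ≈ 254 km

254 km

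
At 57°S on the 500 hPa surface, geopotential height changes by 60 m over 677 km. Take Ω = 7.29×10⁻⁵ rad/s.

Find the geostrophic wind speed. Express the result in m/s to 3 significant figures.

7.11 m/s

Coriolis parameter at 57°S:
f = 2Ω sin φ = 2 × 7.29×10⁻⁵ × sin 57° = 1.22×10⁻⁴ s⁻¹
Height gradient: |∂Z/∂n| = 60 m / 677000 m = 8.86×10⁻⁵
On a pressure surface, geostrophic balance gives V_g = (g/f)|∂Z/∂n|:
V_g = 9.81 × 8.86×10⁻⁵ / 1.22×10⁻⁴ = 7.11 m/s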